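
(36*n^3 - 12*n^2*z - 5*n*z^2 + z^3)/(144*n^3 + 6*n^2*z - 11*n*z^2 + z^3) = (-2*n + z)/(-8*n + z)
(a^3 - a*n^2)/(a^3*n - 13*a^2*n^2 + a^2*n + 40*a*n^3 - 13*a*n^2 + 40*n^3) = a*(a^2 - n^2)/(n*(a^3 - 13*a^2*n + a^2 + 40*a*n^2 - 13*a*n + 40*n^2))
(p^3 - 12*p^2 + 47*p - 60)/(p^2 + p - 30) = (p^2 - 7*p + 12)/(p + 6)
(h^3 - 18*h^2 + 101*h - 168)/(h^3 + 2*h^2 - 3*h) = (h^3 - 18*h^2 + 101*h - 168)/(h*(h^2 + 2*h - 3))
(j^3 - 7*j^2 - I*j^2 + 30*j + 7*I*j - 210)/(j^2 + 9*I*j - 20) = (j^2 - j*(7 + 6*I) + 42*I)/(j + 4*I)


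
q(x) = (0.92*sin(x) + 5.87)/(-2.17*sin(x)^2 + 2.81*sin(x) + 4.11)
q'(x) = (4.34*sin(x)*cos(x) - 2.81*cos(x))*(0.92*sin(x) + 5.87)/(-2.17*sin(x)^2 + 2.81*sin(x) + 4.11)^2 + 0.92*cos(x)/(-2.17*sin(x)^2 + 2.81*sin(x) + 4.11)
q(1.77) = 1.42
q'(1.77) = -0.12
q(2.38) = 1.30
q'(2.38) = -0.17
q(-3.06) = 1.50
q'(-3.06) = 0.99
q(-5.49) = 1.30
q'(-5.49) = 0.18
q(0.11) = 1.36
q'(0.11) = -0.51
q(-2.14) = 25.05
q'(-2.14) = 426.76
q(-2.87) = 1.76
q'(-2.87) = 1.83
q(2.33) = 1.31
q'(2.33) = -0.19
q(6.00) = 1.78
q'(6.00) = -1.90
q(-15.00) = 3.86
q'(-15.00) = 11.59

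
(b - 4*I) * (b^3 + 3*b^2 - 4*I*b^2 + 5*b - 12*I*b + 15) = b^4 + 3*b^3 - 8*I*b^3 - 11*b^2 - 24*I*b^2 - 33*b - 20*I*b - 60*I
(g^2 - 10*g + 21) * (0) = 0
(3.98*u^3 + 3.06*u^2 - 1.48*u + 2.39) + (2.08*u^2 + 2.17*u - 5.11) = 3.98*u^3 + 5.14*u^2 + 0.69*u - 2.72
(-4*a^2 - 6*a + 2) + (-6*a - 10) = -4*a^2 - 12*a - 8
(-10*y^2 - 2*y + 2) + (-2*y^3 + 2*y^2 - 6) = -2*y^3 - 8*y^2 - 2*y - 4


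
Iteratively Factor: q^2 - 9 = (q + 3)*(q - 3)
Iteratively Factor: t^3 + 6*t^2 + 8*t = (t + 4)*(t^2 + 2*t) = (t + 2)*(t + 4)*(t)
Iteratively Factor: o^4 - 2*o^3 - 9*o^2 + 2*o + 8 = (o - 1)*(o^3 - o^2 - 10*o - 8) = (o - 1)*(o + 2)*(o^2 - 3*o - 4) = (o - 1)*(o + 1)*(o + 2)*(o - 4)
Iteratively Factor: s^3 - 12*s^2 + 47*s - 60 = (s - 5)*(s^2 - 7*s + 12) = (s - 5)*(s - 3)*(s - 4)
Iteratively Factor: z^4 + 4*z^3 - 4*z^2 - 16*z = (z + 4)*(z^3 - 4*z) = (z + 2)*(z + 4)*(z^2 - 2*z) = (z - 2)*(z + 2)*(z + 4)*(z)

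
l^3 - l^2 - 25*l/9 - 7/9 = (l - 7/3)*(l + 1/3)*(l + 1)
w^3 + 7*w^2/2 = w^2*(w + 7/2)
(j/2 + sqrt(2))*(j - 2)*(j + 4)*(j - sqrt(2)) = j^4/2 + sqrt(2)*j^3/2 + j^3 - 6*j^2 + sqrt(2)*j^2 - 4*sqrt(2)*j - 4*j + 16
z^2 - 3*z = z*(z - 3)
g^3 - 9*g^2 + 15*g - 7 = (g - 7)*(g - 1)^2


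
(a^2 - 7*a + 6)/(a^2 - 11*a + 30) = (a - 1)/(a - 5)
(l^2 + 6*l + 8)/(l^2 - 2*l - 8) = (l + 4)/(l - 4)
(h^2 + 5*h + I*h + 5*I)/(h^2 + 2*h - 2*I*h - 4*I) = (h^2 + h*(5 + I) + 5*I)/(h^2 + 2*h*(1 - I) - 4*I)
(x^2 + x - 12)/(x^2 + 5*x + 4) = (x - 3)/(x + 1)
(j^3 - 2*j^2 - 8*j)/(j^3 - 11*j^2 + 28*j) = (j + 2)/(j - 7)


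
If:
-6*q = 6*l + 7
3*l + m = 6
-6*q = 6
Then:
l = -1/6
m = 13/2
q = -1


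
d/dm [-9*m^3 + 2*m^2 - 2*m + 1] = -27*m^2 + 4*m - 2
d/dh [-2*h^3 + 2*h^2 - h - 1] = -6*h^2 + 4*h - 1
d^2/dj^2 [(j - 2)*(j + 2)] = 2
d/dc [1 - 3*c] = -3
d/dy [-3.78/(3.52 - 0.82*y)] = -3.0996/(0.82*y - 3.52)^2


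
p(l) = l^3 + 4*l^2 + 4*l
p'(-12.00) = 340.00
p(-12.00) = -1200.00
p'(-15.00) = 559.00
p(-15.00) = -2535.00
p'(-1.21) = -1.29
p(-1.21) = -0.76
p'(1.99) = 31.80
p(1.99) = 31.68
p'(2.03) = 32.60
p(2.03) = 32.97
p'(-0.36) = 1.51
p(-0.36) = -0.97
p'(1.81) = 28.31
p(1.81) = 26.27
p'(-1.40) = -1.32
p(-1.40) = -0.50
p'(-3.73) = 15.90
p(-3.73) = -11.16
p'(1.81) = 28.31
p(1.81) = 26.27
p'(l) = 3*l^2 + 8*l + 4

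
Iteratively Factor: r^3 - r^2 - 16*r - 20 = (r - 5)*(r^2 + 4*r + 4) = (r - 5)*(r + 2)*(r + 2)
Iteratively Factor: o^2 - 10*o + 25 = (o - 5)*(o - 5)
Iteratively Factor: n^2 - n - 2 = (n - 2)*(n + 1)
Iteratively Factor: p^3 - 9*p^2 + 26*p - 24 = (p - 4)*(p^2 - 5*p + 6) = (p - 4)*(p - 2)*(p - 3)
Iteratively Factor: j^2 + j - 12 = (j + 4)*(j - 3)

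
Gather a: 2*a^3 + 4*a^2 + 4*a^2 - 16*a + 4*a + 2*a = 2*a^3 + 8*a^2 - 10*a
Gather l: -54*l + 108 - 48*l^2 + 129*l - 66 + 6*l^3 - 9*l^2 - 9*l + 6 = 6*l^3 - 57*l^2 + 66*l + 48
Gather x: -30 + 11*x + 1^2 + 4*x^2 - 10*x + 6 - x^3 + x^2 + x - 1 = -x^3 + 5*x^2 + 2*x - 24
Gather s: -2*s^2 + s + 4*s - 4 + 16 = -2*s^2 + 5*s + 12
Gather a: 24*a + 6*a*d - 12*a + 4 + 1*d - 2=a*(6*d + 12) + d + 2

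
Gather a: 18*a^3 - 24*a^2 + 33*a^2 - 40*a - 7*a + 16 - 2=18*a^3 + 9*a^2 - 47*a + 14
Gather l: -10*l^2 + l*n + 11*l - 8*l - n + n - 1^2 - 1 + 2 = -10*l^2 + l*(n + 3)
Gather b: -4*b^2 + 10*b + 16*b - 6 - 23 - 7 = -4*b^2 + 26*b - 36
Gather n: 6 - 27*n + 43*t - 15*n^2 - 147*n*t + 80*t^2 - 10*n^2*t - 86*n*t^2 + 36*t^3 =n^2*(-10*t - 15) + n*(-86*t^2 - 147*t - 27) + 36*t^3 + 80*t^2 + 43*t + 6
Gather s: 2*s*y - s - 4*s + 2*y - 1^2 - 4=s*(2*y - 5) + 2*y - 5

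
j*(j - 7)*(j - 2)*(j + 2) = j^4 - 7*j^3 - 4*j^2 + 28*j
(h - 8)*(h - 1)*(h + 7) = h^3 - 2*h^2 - 55*h + 56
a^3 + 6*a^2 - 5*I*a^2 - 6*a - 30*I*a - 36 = (a + 6)*(a - 3*I)*(a - 2*I)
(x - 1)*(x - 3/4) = x^2 - 7*x/4 + 3/4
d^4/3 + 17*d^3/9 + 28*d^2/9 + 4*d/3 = d*(d/3 + 1)*(d + 2/3)*(d + 2)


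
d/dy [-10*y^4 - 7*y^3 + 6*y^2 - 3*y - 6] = -40*y^3 - 21*y^2 + 12*y - 3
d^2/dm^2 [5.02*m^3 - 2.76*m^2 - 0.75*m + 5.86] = 30.12*m - 5.52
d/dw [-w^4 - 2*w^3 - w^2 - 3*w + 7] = -4*w^3 - 6*w^2 - 2*w - 3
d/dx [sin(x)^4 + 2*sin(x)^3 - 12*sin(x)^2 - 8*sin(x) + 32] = 2*(2*sin(x)^3 + 3*sin(x)^2 - 12*sin(x) - 4)*cos(x)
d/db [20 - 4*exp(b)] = -4*exp(b)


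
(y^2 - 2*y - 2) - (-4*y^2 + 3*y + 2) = 5*y^2 - 5*y - 4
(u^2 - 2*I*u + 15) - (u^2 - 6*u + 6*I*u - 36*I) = 6*u - 8*I*u + 15 + 36*I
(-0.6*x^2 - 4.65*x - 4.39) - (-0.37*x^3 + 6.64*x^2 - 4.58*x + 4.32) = 0.37*x^3 - 7.24*x^2 - 0.0700000000000003*x - 8.71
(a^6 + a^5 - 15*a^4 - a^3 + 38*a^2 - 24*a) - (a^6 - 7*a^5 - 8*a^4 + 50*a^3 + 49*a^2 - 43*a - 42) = 8*a^5 - 7*a^4 - 51*a^3 - 11*a^2 + 19*a + 42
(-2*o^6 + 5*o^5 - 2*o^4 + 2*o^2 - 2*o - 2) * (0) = 0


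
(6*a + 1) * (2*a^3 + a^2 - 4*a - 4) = 12*a^4 + 8*a^3 - 23*a^2 - 28*a - 4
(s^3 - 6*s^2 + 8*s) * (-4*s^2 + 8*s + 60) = -4*s^5 + 32*s^4 - 20*s^3 - 296*s^2 + 480*s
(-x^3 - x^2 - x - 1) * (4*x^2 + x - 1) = -4*x^5 - 5*x^4 - 4*x^3 - 4*x^2 + 1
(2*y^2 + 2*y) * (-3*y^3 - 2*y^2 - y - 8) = -6*y^5 - 10*y^4 - 6*y^3 - 18*y^2 - 16*y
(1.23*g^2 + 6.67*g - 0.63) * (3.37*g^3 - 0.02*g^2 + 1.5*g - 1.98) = 4.1451*g^5 + 22.4533*g^4 - 0.4115*g^3 + 7.5822*g^2 - 14.1516*g + 1.2474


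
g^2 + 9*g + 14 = (g + 2)*(g + 7)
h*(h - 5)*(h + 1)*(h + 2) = h^4 - 2*h^3 - 13*h^2 - 10*h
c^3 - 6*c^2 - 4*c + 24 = (c - 6)*(c - 2)*(c + 2)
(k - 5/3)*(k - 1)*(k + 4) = k^3 + 4*k^2/3 - 9*k + 20/3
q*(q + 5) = q^2 + 5*q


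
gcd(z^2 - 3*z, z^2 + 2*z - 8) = 1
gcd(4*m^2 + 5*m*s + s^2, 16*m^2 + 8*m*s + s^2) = 4*m + s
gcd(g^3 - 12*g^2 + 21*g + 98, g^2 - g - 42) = g - 7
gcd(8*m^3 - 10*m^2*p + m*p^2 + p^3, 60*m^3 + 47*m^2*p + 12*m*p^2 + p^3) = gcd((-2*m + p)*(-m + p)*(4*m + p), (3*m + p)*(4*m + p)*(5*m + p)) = 4*m + p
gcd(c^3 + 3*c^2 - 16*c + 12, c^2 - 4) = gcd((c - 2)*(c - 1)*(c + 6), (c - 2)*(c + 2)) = c - 2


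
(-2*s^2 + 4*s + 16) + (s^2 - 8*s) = -s^2 - 4*s + 16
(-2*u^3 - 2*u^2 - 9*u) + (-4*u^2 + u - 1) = -2*u^3 - 6*u^2 - 8*u - 1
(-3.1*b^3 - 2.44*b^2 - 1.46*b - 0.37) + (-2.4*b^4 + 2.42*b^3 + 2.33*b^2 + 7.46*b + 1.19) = -2.4*b^4 - 0.68*b^3 - 0.11*b^2 + 6.0*b + 0.82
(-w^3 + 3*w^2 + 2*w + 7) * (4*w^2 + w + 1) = -4*w^5 + 11*w^4 + 10*w^3 + 33*w^2 + 9*w + 7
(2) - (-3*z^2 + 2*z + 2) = 3*z^2 - 2*z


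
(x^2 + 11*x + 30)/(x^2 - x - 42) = (x + 5)/(x - 7)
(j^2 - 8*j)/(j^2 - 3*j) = (j - 8)/(j - 3)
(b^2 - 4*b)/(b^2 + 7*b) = (b - 4)/(b + 7)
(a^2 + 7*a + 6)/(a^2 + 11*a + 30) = (a + 1)/(a + 5)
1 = 1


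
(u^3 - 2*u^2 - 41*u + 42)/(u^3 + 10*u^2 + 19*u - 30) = (u - 7)/(u + 5)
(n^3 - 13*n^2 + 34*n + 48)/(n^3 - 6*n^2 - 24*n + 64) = (n^2 - 5*n - 6)/(n^2 + 2*n - 8)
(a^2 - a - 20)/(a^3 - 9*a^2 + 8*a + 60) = (a + 4)/(a^2 - 4*a - 12)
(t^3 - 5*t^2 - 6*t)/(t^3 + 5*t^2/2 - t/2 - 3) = 2*t*(t^2 - 5*t - 6)/(2*t^3 + 5*t^2 - t - 6)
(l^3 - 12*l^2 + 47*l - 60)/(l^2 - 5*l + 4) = (l^2 - 8*l + 15)/(l - 1)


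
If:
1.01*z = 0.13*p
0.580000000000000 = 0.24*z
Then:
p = 18.78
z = 2.42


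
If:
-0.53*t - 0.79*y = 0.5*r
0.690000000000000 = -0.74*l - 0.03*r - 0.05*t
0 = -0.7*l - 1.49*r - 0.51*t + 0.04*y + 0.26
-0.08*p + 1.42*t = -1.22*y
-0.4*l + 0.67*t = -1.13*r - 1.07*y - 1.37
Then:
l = -1.59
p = 118.05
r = -3.20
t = 11.59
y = -5.75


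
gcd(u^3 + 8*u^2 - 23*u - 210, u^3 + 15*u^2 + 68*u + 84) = u^2 + 13*u + 42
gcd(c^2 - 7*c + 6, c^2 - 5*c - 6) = c - 6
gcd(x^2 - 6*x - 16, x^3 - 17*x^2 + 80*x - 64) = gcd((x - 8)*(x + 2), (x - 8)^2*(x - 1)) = x - 8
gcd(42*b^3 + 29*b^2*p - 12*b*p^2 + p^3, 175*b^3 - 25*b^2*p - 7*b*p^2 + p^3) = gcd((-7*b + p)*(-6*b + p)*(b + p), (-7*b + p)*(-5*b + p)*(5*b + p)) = -7*b + p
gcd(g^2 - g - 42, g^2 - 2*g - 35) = g - 7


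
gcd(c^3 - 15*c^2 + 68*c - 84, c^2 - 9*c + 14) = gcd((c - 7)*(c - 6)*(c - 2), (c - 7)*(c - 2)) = c^2 - 9*c + 14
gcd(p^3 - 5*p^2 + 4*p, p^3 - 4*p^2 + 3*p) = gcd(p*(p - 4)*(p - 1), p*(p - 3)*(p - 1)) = p^2 - p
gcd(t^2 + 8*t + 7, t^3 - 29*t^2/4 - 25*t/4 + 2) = t + 1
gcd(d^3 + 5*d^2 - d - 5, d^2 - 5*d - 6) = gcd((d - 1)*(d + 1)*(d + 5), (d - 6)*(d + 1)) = d + 1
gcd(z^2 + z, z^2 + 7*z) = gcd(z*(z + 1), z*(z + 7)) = z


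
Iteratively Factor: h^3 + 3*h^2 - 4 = (h + 2)*(h^2 + h - 2) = (h - 1)*(h + 2)*(h + 2)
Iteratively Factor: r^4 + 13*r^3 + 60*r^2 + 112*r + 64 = (r + 1)*(r^3 + 12*r^2 + 48*r + 64) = (r + 1)*(r + 4)*(r^2 + 8*r + 16) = (r + 1)*(r + 4)^2*(r + 4)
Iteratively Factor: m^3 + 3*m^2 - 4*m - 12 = (m + 3)*(m^2 - 4) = (m + 2)*(m + 3)*(m - 2)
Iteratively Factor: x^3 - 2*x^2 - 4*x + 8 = (x - 2)*(x^2 - 4) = (x - 2)^2*(x + 2)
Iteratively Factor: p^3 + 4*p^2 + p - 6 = (p + 2)*(p^2 + 2*p - 3) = (p + 2)*(p + 3)*(p - 1)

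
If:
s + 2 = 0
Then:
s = -2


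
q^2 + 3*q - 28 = (q - 4)*(q + 7)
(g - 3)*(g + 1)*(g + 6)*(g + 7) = g^4 + 11*g^3 + 13*g^2 - 123*g - 126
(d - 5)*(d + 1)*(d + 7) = d^3 + 3*d^2 - 33*d - 35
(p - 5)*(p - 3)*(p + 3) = p^3 - 5*p^2 - 9*p + 45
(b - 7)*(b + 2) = b^2 - 5*b - 14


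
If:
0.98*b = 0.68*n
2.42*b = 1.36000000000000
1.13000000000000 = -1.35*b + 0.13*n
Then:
No Solution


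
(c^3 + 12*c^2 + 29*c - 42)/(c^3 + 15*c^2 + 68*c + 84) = (c - 1)/(c + 2)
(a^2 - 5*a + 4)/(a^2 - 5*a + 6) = (a^2 - 5*a + 4)/(a^2 - 5*a + 6)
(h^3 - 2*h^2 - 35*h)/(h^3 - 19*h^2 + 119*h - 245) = h*(h + 5)/(h^2 - 12*h + 35)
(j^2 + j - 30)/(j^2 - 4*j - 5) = (j + 6)/(j + 1)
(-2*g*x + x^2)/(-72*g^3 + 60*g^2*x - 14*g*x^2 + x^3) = x/(36*g^2 - 12*g*x + x^2)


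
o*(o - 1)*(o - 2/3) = o^3 - 5*o^2/3 + 2*o/3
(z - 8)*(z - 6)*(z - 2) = z^3 - 16*z^2 + 76*z - 96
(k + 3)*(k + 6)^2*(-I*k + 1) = -I*k^4 + k^3 - 15*I*k^3 + 15*k^2 - 72*I*k^2 + 72*k - 108*I*k + 108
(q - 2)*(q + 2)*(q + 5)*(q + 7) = q^4 + 12*q^3 + 31*q^2 - 48*q - 140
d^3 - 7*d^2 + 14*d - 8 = (d - 4)*(d - 2)*(d - 1)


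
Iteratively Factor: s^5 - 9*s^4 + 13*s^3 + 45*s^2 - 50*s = (s - 5)*(s^4 - 4*s^3 - 7*s^2 + 10*s) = (s - 5)^2*(s^3 + s^2 - 2*s) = (s - 5)^2*(s - 1)*(s^2 + 2*s) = (s - 5)^2*(s - 1)*(s + 2)*(s)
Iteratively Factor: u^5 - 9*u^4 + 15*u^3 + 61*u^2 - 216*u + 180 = (u - 2)*(u^4 - 7*u^3 + u^2 + 63*u - 90) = (u - 3)*(u - 2)*(u^3 - 4*u^2 - 11*u + 30) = (u - 5)*(u - 3)*(u - 2)*(u^2 + u - 6) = (u - 5)*(u - 3)*(u - 2)*(u + 3)*(u - 2)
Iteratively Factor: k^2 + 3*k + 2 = (k + 1)*(k + 2)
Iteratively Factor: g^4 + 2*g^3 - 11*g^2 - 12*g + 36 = (g - 2)*(g^3 + 4*g^2 - 3*g - 18) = (g - 2)*(g + 3)*(g^2 + g - 6) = (g - 2)^2*(g + 3)*(g + 3)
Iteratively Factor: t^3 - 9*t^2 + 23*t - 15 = (t - 3)*(t^2 - 6*t + 5) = (t - 3)*(t - 1)*(t - 5)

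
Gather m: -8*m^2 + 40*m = -8*m^2 + 40*m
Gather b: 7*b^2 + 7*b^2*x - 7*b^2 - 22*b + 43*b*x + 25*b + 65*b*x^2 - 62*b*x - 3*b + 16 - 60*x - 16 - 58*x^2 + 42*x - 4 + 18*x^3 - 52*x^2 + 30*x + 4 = 7*b^2*x + b*(65*x^2 - 19*x) + 18*x^3 - 110*x^2 + 12*x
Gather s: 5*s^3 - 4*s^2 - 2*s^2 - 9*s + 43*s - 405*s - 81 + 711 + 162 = 5*s^3 - 6*s^2 - 371*s + 792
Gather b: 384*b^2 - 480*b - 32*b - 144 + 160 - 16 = 384*b^2 - 512*b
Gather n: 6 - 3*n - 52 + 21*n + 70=18*n + 24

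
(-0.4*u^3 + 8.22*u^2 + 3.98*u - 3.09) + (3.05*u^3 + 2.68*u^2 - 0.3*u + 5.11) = 2.65*u^3 + 10.9*u^2 + 3.68*u + 2.02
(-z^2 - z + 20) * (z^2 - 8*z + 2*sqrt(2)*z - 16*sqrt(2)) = -z^4 - 2*sqrt(2)*z^3 + 7*z^3 + 14*sqrt(2)*z^2 + 28*z^2 - 160*z + 56*sqrt(2)*z - 320*sqrt(2)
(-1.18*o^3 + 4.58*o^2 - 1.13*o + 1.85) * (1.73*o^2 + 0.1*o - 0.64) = -2.0414*o^5 + 7.8054*o^4 - 0.7417*o^3 + 0.1563*o^2 + 0.9082*o - 1.184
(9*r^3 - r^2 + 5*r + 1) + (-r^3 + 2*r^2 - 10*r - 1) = 8*r^3 + r^2 - 5*r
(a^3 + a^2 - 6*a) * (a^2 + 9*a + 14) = a^5 + 10*a^4 + 17*a^3 - 40*a^2 - 84*a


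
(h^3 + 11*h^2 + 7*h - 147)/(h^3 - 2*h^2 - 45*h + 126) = (h + 7)/(h - 6)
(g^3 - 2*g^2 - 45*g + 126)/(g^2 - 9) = (g^2 + g - 42)/(g + 3)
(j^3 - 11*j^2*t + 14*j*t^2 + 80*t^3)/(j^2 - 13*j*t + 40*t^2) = j + 2*t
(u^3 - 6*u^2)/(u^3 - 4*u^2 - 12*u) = u/(u + 2)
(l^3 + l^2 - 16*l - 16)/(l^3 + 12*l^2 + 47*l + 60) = (l^2 - 3*l - 4)/(l^2 + 8*l + 15)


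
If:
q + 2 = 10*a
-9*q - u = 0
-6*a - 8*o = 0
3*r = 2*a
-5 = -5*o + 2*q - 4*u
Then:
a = 284/1535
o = -213/1535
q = -46/307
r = 568/4605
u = 414/307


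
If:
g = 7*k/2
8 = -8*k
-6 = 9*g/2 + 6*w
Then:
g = -7/2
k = -1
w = 13/8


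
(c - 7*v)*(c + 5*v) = c^2 - 2*c*v - 35*v^2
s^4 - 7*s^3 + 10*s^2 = s^2*(s - 5)*(s - 2)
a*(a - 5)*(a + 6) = a^3 + a^2 - 30*a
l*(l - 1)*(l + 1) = l^3 - l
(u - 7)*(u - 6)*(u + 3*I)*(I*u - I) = I*u^4 - 3*u^3 - 14*I*u^3 + 42*u^2 + 55*I*u^2 - 165*u - 42*I*u + 126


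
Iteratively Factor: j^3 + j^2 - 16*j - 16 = (j + 4)*(j^2 - 3*j - 4) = (j - 4)*(j + 4)*(j + 1)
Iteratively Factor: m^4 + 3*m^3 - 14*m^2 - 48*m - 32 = (m + 4)*(m^3 - m^2 - 10*m - 8) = (m + 1)*(m + 4)*(m^2 - 2*m - 8) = (m + 1)*(m + 2)*(m + 4)*(m - 4)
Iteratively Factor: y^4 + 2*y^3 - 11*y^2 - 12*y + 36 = (y + 3)*(y^3 - y^2 - 8*y + 12) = (y - 2)*(y + 3)*(y^2 + y - 6) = (y - 2)*(y + 3)^2*(y - 2)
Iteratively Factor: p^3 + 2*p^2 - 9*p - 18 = (p - 3)*(p^2 + 5*p + 6) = (p - 3)*(p + 2)*(p + 3)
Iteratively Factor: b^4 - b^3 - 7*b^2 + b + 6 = (b + 1)*(b^3 - 2*b^2 - 5*b + 6) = (b + 1)*(b + 2)*(b^2 - 4*b + 3) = (b - 1)*(b + 1)*(b + 2)*(b - 3)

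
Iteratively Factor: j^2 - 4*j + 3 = (j - 3)*(j - 1)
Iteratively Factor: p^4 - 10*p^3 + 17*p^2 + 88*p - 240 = (p - 4)*(p^3 - 6*p^2 - 7*p + 60) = (p - 4)^2*(p^2 - 2*p - 15) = (p - 5)*(p - 4)^2*(p + 3)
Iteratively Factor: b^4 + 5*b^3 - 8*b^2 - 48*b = (b - 3)*(b^3 + 8*b^2 + 16*b) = b*(b - 3)*(b^2 + 8*b + 16) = b*(b - 3)*(b + 4)*(b + 4)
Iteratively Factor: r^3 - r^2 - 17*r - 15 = (r + 1)*(r^2 - 2*r - 15) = (r - 5)*(r + 1)*(r + 3)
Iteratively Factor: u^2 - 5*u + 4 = (u - 1)*(u - 4)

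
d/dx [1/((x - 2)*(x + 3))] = (-2*x - 1)/(x^4 + 2*x^3 - 11*x^2 - 12*x + 36)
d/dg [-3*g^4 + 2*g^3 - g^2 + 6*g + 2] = -12*g^3 + 6*g^2 - 2*g + 6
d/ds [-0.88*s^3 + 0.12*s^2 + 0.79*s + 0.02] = -2.64*s^2 + 0.24*s + 0.79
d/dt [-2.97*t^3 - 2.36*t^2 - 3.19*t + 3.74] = -8.91*t^2 - 4.72*t - 3.19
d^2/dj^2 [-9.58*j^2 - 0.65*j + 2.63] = -19.1600000000000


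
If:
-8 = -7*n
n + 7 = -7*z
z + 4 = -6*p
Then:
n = 8/7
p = -139/294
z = -57/49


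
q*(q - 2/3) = q^2 - 2*q/3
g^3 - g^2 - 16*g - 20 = (g - 5)*(g + 2)^2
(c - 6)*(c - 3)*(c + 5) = c^3 - 4*c^2 - 27*c + 90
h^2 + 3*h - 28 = (h - 4)*(h + 7)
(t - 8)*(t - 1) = t^2 - 9*t + 8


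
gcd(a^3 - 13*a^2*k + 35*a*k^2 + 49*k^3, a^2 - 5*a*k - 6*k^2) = a + k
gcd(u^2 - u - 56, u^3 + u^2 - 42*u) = u + 7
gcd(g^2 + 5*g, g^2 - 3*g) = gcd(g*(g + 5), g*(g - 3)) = g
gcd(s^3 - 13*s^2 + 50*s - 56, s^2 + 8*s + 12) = 1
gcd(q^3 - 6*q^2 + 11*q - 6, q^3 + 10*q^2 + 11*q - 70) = q - 2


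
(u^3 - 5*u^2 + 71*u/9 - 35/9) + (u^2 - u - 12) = u^3 - 4*u^2 + 62*u/9 - 143/9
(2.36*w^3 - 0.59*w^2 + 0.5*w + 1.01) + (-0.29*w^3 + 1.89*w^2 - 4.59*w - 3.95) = 2.07*w^3 + 1.3*w^2 - 4.09*w - 2.94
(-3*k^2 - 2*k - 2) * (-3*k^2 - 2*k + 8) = 9*k^4 + 12*k^3 - 14*k^2 - 12*k - 16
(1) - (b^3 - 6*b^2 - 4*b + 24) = -b^3 + 6*b^2 + 4*b - 23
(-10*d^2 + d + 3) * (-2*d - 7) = 20*d^3 + 68*d^2 - 13*d - 21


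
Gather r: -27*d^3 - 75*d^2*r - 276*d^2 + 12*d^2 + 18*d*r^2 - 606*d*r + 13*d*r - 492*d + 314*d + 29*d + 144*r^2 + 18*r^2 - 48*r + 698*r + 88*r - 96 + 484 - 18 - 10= -27*d^3 - 264*d^2 - 149*d + r^2*(18*d + 162) + r*(-75*d^2 - 593*d + 738) + 360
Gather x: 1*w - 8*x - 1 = w - 8*x - 1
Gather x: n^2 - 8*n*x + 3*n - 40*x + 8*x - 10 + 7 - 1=n^2 + 3*n + x*(-8*n - 32) - 4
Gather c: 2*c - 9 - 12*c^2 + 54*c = -12*c^2 + 56*c - 9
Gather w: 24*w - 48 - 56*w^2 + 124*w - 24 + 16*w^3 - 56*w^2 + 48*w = 16*w^3 - 112*w^2 + 196*w - 72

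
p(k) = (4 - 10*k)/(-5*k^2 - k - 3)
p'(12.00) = -0.01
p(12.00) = 0.16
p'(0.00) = 3.78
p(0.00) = -1.33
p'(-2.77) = -0.31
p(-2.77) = -0.82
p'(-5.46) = -0.08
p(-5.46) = -0.40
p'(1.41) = -0.04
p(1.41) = 0.70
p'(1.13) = 0.14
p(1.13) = 0.69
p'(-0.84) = -1.08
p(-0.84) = -2.18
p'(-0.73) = -0.90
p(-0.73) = -2.29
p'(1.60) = -0.10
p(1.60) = 0.69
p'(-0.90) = -1.12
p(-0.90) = -2.11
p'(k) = (4 - 10*k)*(10*k + 1)/(-5*k^2 - k - 3)^2 - 10/(-5*k^2 - k - 3)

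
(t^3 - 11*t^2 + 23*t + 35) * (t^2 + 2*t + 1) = t^5 - 9*t^4 + 2*t^3 + 70*t^2 + 93*t + 35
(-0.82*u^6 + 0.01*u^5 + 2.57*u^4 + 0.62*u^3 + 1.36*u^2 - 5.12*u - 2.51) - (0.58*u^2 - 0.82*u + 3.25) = -0.82*u^6 + 0.01*u^5 + 2.57*u^4 + 0.62*u^3 + 0.78*u^2 - 4.3*u - 5.76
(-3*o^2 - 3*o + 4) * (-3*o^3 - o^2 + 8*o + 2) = 9*o^5 + 12*o^4 - 33*o^3 - 34*o^2 + 26*o + 8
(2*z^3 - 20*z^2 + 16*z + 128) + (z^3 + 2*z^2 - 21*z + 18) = 3*z^3 - 18*z^2 - 5*z + 146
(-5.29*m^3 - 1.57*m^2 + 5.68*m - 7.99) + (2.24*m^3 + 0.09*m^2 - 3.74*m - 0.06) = -3.05*m^3 - 1.48*m^2 + 1.94*m - 8.05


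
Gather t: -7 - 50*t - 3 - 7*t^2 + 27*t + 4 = -7*t^2 - 23*t - 6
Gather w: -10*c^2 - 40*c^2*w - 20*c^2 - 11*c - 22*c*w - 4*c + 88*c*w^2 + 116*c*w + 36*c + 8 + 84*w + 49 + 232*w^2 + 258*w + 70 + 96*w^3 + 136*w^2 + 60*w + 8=-30*c^2 + 21*c + 96*w^3 + w^2*(88*c + 368) + w*(-40*c^2 + 94*c + 402) + 135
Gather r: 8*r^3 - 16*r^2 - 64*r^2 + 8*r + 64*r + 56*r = 8*r^3 - 80*r^2 + 128*r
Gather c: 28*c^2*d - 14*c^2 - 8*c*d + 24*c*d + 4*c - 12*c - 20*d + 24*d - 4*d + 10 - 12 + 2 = c^2*(28*d - 14) + c*(16*d - 8)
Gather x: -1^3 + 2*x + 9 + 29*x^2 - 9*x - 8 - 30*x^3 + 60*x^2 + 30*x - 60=-30*x^3 + 89*x^2 + 23*x - 60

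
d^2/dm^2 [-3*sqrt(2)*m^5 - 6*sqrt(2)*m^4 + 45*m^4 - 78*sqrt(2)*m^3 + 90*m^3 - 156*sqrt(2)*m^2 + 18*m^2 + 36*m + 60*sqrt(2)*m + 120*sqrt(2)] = -60*sqrt(2)*m^3 - 72*sqrt(2)*m^2 + 540*m^2 - 468*sqrt(2)*m + 540*m - 312*sqrt(2) + 36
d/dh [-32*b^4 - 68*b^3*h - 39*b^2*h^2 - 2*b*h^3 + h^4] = -68*b^3 - 78*b^2*h - 6*b*h^2 + 4*h^3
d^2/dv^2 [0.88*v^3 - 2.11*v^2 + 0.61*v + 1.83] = 5.28*v - 4.22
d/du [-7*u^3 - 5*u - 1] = -21*u^2 - 5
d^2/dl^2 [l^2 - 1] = 2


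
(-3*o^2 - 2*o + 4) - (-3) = -3*o^2 - 2*o + 7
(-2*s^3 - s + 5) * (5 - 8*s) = 16*s^4 - 10*s^3 + 8*s^2 - 45*s + 25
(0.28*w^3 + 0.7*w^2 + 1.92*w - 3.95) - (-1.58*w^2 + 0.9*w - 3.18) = 0.28*w^3 + 2.28*w^2 + 1.02*w - 0.77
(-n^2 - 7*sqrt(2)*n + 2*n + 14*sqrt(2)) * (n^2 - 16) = -n^4 - 7*sqrt(2)*n^3 + 2*n^3 + 16*n^2 + 14*sqrt(2)*n^2 - 32*n + 112*sqrt(2)*n - 224*sqrt(2)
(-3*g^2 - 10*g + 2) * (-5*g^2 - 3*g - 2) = 15*g^4 + 59*g^3 + 26*g^2 + 14*g - 4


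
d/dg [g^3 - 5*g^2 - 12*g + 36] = 3*g^2 - 10*g - 12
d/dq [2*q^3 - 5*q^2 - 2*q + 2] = 6*q^2 - 10*q - 2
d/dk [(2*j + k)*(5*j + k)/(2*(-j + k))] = ((-7*j - 2*k)*(j - k) - (2*j + k)*(5*j + k))/(2*(j - k)^2)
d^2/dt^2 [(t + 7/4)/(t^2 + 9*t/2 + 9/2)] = ((4*t + 7)*(4*t + 9)^2 - 2*(12*t + 25)*(2*t^2 + 9*t + 9))/(2*t^2 + 9*t + 9)^3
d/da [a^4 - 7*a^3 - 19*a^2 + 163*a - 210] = 4*a^3 - 21*a^2 - 38*a + 163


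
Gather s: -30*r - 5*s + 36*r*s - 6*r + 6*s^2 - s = -36*r + 6*s^2 + s*(36*r - 6)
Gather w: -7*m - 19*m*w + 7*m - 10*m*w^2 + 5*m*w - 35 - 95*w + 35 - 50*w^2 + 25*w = w^2*(-10*m - 50) + w*(-14*m - 70)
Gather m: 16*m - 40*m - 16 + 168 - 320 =-24*m - 168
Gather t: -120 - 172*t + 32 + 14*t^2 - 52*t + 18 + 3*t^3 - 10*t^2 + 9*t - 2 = 3*t^3 + 4*t^2 - 215*t - 72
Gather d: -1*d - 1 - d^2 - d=-d^2 - 2*d - 1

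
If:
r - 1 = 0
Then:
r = 1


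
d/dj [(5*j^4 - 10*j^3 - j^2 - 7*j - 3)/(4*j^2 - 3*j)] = (40*j^5 - 85*j^4 + 60*j^3 + 31*j^2 + 24*j - 9)/(j^2*(16*j^2 - 24*j + 9))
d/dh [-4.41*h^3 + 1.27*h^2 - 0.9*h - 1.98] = -13.23*h^2 + 2.54*h - 0.9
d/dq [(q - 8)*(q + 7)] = 2*q - 1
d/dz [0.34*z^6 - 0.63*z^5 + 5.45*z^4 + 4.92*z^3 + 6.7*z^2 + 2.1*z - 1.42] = 2.04*z^5 - 3.15*z^4 + 21.8*z^3 + 14.76*z^2 + 13.4*z + 2.1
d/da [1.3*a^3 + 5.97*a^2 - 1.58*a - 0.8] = 3.9*a^2 + 11.94*a - 1.58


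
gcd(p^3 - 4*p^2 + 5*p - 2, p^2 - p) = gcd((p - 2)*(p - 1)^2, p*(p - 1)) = p - 1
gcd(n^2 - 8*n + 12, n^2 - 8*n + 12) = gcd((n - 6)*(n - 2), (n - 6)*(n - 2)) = n^2 - 8*n + 12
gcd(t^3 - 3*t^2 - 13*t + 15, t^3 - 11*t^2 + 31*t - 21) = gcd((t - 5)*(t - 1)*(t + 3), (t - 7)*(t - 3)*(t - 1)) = t - 1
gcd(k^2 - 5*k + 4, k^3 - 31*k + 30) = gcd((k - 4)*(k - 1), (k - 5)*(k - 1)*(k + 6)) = k - 1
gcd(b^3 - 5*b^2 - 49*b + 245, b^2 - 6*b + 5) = b - 5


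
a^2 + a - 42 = (a - 6)*(a + 7)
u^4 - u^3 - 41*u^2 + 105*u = u*(u - 5)*(u - 3)*(u + 7)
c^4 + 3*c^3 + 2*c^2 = c^2*(c + 1)*(c + 2)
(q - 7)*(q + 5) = q^2 - 2*q - 35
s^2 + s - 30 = (s - 5)*(s + 6)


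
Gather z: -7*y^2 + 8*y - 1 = -7*y^2 + 8*y - 1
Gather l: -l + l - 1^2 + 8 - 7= 0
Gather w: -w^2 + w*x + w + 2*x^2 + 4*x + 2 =-w^2 + w*(x + 1) + 2*x^2 + 4*x + 2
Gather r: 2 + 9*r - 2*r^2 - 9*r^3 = -9*r^3 - 2*r^2 + 9*r + 2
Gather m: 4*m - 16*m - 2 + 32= 30 - 12*m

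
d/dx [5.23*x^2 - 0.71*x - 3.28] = 10.46*x - 0.71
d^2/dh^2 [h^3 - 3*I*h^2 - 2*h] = 6*h - 6*I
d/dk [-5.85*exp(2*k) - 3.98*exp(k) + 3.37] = (-11.7*exp(k) - 3.98)*exp(k)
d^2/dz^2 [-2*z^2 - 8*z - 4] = -4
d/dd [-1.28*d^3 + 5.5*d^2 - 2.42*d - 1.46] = -3.84*d^2 + 11.0*d - 2.42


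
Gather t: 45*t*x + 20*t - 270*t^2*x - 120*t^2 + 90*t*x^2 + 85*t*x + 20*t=t^2*(-270*x - 120) + t*(90*x^2 + 130*x + 40)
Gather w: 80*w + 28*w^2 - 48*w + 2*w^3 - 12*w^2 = 2*w^3 + 16*w^2 + 32*w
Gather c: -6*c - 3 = -6*c - 3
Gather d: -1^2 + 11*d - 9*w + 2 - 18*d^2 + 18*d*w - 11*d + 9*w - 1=-18*d^2 + 18*d*w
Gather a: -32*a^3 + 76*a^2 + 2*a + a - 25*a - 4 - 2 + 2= -32*a^3 + 76*a^2 - 22*a - 4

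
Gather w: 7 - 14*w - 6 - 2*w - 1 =-16*w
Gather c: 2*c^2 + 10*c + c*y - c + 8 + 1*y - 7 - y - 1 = 2*c^2 + c*(y + 9)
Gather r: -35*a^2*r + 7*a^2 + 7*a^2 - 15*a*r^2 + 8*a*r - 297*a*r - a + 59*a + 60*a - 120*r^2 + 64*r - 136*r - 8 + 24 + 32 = 14*a^2 + 118*a + r^2*(-15*a - 120) + r*(-35*a^2 - 289*a - 72) + 48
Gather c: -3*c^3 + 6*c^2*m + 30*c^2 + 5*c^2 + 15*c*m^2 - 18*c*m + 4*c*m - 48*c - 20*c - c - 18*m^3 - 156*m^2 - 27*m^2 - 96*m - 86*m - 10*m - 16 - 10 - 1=-3*c^3 + c^2*(6*m + 35) + c*(15*m^2 - 14*m - 69) - 18*m^3 - 183*m^2 - 192*m - 27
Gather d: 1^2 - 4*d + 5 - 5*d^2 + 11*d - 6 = -5*d^2 + 7*d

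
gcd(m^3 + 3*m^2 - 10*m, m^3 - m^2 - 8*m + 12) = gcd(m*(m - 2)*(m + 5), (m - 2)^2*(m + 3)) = m - 2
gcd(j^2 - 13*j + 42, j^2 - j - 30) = j - 6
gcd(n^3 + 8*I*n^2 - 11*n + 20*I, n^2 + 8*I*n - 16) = n + 4*I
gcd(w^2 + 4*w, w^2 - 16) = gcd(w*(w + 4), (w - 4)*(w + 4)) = w + 4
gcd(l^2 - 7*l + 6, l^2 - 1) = l - 1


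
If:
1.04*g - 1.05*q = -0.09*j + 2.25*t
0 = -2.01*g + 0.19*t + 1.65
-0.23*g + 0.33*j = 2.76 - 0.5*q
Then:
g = 0.0945273631840796*t + 0.82089552238806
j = 2.80631961520622*t + 6.81834124397171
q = 1.39750671927718 - 1.80868835897143*t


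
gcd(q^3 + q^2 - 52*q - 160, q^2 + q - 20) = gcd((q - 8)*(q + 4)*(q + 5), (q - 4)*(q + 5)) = q + 5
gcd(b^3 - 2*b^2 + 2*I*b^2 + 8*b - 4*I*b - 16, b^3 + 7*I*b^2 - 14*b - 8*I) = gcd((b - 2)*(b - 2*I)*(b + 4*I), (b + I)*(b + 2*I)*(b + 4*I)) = b + 4*I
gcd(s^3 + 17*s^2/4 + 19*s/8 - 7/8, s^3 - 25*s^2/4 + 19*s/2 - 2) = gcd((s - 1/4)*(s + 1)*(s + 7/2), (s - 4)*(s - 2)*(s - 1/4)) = s - 1/4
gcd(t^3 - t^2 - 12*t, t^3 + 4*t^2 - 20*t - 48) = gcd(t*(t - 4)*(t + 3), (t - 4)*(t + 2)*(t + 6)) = t - 4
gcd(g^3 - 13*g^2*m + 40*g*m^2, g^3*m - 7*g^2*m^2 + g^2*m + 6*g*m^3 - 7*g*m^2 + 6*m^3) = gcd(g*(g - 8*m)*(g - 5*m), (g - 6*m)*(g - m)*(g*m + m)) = 1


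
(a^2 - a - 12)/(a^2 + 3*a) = (a - 4)/a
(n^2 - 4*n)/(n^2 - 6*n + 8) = n/(n - 2)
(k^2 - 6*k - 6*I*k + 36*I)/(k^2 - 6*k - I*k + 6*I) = (k - 6*I)/(k - I)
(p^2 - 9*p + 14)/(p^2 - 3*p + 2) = (p - 7)/(p - 1)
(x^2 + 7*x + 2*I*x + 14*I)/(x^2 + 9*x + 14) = (x + 2*I)/(x + 2)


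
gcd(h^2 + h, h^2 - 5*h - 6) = h + 1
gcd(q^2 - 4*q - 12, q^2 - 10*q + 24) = q - 6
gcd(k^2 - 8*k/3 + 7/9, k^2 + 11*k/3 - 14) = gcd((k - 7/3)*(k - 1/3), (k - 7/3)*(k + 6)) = k - 7/3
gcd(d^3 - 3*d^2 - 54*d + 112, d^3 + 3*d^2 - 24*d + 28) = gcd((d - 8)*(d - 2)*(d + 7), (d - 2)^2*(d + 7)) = d^2 + 5*d - 14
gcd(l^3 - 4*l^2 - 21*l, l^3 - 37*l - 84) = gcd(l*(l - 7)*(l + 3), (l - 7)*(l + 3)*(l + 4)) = l^2 - 4*l - 21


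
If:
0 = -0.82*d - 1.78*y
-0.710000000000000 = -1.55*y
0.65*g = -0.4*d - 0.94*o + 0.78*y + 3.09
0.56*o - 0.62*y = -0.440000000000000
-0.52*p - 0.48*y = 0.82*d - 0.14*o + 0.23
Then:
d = -0.99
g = 6.32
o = -0.28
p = 0.63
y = 0.46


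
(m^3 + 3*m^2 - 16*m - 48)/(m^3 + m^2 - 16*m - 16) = (m + 3)/(m + 1)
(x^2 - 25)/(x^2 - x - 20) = (x + 5)/(x + 4)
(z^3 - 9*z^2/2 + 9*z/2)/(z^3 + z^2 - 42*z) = (z^2 - 9*z/2 + 9/2)/(z^2 + z - 42)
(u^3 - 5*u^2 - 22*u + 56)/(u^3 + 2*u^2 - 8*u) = (u - 7)/u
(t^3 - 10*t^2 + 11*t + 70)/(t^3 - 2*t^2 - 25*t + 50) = (t^2 - 5*t - 14)/(t^2 + 3*t - 10)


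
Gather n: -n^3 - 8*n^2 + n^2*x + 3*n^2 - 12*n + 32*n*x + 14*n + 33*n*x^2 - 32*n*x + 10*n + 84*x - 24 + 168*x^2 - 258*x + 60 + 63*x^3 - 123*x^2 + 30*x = -n^3 + n^2*(x - 5) + n*(33*x^2 + 12) + 63*x^3 + 45*x^2 - 144*x + 36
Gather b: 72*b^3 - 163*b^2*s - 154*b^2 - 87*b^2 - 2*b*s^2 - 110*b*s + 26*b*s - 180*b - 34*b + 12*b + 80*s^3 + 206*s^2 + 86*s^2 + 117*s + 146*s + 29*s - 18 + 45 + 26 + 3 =72*b^3 + b^2*(-163*s - 241) + b*(-2*s^2 - 84*s - 202) + 80*s^3 + 292*s^2 + 292*s + 56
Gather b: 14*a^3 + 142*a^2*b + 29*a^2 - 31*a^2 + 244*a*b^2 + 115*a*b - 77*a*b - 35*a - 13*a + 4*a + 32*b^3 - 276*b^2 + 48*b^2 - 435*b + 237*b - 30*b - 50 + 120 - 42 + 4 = 14*a^3 - 2*a^2 - 44*a + 32*b^3 + b^2*(244*a - 228) + b*(142*a^2 + 38*a - 228) + 32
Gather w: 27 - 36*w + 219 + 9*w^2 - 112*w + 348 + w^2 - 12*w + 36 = 10*w^2 - 160*w + 630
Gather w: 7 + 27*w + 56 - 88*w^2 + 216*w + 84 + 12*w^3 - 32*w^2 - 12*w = 12*w^3 - 120*w^2 + 231*w + 147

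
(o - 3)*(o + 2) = o^2 - o - 6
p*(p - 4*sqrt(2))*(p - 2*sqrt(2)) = p^3 - 6*sqrt(2)*p^2 + 16*p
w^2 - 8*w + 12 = (w - 6)*(w - 2)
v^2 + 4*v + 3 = (v + 1)*(v + 3)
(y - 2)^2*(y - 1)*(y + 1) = y^4 - 4*y^3 + 3*y^2 + 4*y - 4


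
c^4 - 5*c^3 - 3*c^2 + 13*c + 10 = (c - 5)*(c - 2)*(c + 1)^2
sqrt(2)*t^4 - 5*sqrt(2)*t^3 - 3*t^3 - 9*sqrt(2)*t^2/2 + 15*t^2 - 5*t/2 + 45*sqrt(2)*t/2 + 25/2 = (t - 5)*(t - 5*sqrt(2)/2)*(t + sqrt(2)/2)*(sqrt(2)*t + 1)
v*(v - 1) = v^2 - v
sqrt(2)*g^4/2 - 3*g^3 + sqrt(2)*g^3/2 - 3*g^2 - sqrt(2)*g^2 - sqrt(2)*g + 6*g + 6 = (g + 1)*(g - 3*sqrt(2))*(g - sqrt(2))*(sqrt(2)*g/2 + 1)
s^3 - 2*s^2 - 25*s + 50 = (s - 5)*(s - 2)*(s + 5)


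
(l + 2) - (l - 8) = 10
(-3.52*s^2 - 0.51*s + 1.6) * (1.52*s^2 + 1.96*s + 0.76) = -5.3504*s^4 - 7.6744*s^3 - 1.2428*s^2 + 2.7484*s + 1.216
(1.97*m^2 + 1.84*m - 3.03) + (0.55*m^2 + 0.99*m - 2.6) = 2.52*m^2 + 2.83*m - 5.63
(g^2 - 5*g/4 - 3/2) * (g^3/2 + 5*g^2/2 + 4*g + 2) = g^5/2 + 15*g^4/8 + g^3/8 - 27*g^2/4 - 17*g/2 - 3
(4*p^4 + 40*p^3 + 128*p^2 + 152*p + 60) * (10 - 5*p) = -20*p^5 - 160*p^4 - 240*p^3 + 520*p^2 + 1220*p + 600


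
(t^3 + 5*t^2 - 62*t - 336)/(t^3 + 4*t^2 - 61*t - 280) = (t + 6)/(t + 5)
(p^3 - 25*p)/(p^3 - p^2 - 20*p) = (p + 5)/(p + 4)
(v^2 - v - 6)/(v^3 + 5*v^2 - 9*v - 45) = (v + 2)/(v^2 + 8*v + 15)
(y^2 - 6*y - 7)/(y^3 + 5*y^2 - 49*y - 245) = (y + 1)/(y^2 + 12*y + 35)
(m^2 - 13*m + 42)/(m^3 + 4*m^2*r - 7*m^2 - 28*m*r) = (m - 6)/(m*(m + 4*r))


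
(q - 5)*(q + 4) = q^2 - q - 20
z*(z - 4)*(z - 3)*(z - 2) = z^4 - 9*z^3 + 26*z^2 - 24*z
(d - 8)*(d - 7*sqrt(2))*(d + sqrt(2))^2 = d^4 - 8*d^3 - 5*sqrt(2)*d^3 - 26*d^2 + 40*sqrt(2)*d^2 - 14*sqrt(2)*d + 208*d + 112*sqrt(2)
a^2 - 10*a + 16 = (a - 8)*(a - 2)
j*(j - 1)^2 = j^3 - 2*j^2 + j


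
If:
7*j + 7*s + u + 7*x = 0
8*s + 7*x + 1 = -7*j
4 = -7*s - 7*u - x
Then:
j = 37/49 - 45*x/49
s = -x/14 - 11/14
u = 3/14 - x/14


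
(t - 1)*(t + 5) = t^2 + 4*t - 5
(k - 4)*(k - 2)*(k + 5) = k^3 - k^2 - 22*k + 40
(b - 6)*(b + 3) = b^2 - 3*b - 18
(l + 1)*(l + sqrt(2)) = l^2 + l + sqrt(2)*l + sqrt(2)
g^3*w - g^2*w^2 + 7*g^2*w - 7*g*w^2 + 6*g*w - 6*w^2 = (g + 6)*(g - w)*(g*w + w)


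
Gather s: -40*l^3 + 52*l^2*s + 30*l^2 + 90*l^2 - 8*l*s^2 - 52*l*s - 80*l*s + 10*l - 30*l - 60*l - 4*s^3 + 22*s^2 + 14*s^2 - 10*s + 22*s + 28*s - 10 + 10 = -40*l^3 + 120*l^2 - 80*l - 4*s^3 + s^2*(36 - 8*l) + s*(52*l^2 - 132*l + 40)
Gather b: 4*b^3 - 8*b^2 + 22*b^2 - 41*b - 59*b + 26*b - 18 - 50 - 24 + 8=4*b^3 + 14*b^2 - 74*b - 84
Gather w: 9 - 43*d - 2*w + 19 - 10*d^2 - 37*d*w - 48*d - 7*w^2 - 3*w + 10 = -10*d^2 - 91*d - 7*w^2 + w*(-37*d - 5) + 38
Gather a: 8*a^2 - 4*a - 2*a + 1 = 8*a^2 - 6*a + 1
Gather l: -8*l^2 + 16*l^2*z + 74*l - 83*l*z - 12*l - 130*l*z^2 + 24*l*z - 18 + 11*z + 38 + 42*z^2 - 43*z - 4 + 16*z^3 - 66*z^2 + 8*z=l^2*(16*z - 8) + l*(-130*z^2 - 59*z + 62) + 16*z^3 - 24*z^2 - 24*z + 16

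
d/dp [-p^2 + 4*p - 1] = 4 - 2*p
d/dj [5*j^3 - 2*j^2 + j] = 15*j^2 - 4*j + 1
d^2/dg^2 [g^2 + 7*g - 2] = 2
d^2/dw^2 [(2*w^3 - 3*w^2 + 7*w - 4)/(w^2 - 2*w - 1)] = 2*(11*w^3 - 9*w^2 + 51*w - 37)/(w^6 - 6*w^5 + 9*w^4 + 4*w^3 - 9*w^2 - 6*w - 1)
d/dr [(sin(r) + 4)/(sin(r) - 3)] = -7*cos(r)/(sin(r) - 3)^2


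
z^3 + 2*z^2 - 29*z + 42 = (z - 3)*(z - 2)*(z + 7)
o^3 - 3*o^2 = o^2*(o - 3)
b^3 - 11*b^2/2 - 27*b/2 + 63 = (b - 6)*(b - 3)*(b + 7/2)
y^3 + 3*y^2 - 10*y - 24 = (y - 3)*(y + 2)*(y + 4)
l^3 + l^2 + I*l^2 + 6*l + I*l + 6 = (l + 1)*(l - 2*I)*(l + 3*I)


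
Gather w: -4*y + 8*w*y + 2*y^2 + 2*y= 8*w*y + 2*y^2 - 2*y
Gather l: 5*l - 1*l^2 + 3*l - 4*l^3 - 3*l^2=-4*l^3 - 4*l^2 + 8*l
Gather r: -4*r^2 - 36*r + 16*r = -4*r^2 - 20*r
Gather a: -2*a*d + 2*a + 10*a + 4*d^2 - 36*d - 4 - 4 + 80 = a*(12 - 2*d) + 4*d^2 - 36*d + 72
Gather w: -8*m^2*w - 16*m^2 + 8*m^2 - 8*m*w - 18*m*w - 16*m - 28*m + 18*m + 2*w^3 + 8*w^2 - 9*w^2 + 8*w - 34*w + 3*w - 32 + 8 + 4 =-8*m^2 - 26*m + 2*w^3 - w^2 + w*(-8*m^2 - 26*m - 23) - 20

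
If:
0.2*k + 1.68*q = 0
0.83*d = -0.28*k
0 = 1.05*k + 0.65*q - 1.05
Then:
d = -0.36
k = 1.08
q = -0.13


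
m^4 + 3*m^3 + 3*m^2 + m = m*(m + 1)^3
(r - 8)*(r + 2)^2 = r^3 - 4*r^2 - 28*r - 32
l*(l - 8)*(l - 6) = l^3 - 14*l^2 + 48*l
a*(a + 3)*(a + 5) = a^3 + 8*a^2 + 15*a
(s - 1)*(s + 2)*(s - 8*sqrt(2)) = s^3 - 8*sqrt(2)*s^2 + s^2 - 8*sqrt(2)*s - 2*s + 16*sqrt(2)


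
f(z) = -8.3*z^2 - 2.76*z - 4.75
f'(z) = -16.6*z - 2.76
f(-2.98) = -70.23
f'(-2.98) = 46.71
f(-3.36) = -89.18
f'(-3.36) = 53.02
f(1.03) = -16.40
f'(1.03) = -19.86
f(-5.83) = -270.77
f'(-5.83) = 94.02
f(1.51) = -27.84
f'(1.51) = -27.83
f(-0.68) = -6.71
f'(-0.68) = 8.53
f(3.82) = -136.41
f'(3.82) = -66.17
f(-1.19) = -13.22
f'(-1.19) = 16.99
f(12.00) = -1233.07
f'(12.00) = -201.96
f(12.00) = -1233.07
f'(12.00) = -201.96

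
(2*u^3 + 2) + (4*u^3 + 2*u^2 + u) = 6*u^3 + 2*u^2 + u + 2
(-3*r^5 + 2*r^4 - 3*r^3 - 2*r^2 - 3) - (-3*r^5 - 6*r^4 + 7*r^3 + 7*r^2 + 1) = 8*r^4 - 10*r^3 - 9*r^2 - 4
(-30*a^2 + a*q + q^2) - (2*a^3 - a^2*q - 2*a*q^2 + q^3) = -2*a^3 + a^2*q - 30*a^2 + 2*a*q^2 + a*q - q^3 + q^2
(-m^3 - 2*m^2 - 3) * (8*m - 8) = -8*m^4 - 8*m^3 + 16*m^2 - 24*m + 24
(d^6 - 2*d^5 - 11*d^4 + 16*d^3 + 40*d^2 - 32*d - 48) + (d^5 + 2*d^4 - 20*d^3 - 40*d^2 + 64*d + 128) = d^6 - d^5 - 9*d^4 - 4*d^3 + 32*d + 80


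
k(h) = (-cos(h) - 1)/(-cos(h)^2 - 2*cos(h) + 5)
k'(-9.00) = -0.07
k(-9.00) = -0.01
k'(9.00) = 0.07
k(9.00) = -0.01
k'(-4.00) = 0.13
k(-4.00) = -0.06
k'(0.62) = 0.74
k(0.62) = -0.67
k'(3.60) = -0.07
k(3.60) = -0.02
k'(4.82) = -0.32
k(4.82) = -0.23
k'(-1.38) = -0.35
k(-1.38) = -0.26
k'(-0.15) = -0.36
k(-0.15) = -0.97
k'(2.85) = 0.05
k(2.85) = -0.01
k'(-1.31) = -0.38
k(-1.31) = -0.28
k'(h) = (-2*sin(h)*cos(h) - 2*sin(h))*(-cos(h) - 1)/(-cos(h)^2 - 2*cos(h) + 5)^2 + sin(h)/(-cos(h)^2 - 2*cos(h) + 5) = (cos(h)^2 + 2*cos(h) + 7)*sin(h)/(cos(h)^2 + 2*cos(h) - 5)^2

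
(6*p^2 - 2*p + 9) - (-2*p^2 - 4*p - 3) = 8*p^2 + 2*p + 12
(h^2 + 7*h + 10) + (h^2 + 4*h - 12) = 2*h^2 + 11*h - 2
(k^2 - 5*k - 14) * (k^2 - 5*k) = k^4 - 10*k^3 + 11*k^2 + 70*k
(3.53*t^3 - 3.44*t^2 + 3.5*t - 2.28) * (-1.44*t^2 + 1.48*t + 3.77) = -5.0832*t^5 + 10.178*t^4 + 3.1769*t^3 - 4.5056*t^2 + 9.8206*t - 8.5956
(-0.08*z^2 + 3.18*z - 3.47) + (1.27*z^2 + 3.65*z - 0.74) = 1.19*z^2 + 6.83*z - 4.21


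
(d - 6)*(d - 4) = d^2 - 10*d + 24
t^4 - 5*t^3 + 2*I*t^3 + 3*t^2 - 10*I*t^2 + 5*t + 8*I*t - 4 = (t - 4)*(t - 1)*(t + I)^2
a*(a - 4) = a^2 - 4*a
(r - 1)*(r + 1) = r^2 - 1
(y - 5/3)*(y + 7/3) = y^2 + 2*y/3 - 35/9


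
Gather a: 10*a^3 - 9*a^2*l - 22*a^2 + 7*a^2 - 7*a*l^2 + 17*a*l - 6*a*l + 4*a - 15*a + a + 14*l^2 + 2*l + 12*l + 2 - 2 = 10*a^3 + a^2*(-9*l - 15) + a*(-7*l^2 + 11*l - 10) + 14*l^2 + 14*l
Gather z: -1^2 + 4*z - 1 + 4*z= 8*z - 2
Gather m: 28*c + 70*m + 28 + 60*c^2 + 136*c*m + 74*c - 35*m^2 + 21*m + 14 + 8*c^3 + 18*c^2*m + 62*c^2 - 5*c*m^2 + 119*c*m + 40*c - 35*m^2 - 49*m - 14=8*c^3 + 122*c^2 + 142*c + m^2*(-5*c - 70) + m*(18*c^2 + 255*c + 42) + 28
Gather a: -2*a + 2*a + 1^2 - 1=0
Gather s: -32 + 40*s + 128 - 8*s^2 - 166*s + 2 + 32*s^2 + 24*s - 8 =24*s^2 - 102*s + 90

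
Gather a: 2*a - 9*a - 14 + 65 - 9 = 42 - 7*a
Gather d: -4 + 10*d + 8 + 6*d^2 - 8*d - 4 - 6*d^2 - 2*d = 0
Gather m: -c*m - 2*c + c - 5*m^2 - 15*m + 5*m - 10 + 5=-c - 5*m^2 + m*(-c - 10) - 5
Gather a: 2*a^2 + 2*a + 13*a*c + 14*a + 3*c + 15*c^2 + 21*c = 2*a^2 + a*(13*c + 16) + 15*c^2 + 24*c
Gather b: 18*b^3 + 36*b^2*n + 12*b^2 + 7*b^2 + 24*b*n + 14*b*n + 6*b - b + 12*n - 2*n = 18*b^3 + b^2*(36*n + 19) + b*(38*n + 5) + 10*n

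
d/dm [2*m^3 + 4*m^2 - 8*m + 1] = 6*m^2 + 8*m - 8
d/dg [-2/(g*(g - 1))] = 2*(2*g - 1)/(g^2*(g - 1)^2)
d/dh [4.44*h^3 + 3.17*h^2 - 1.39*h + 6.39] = 13.32*h^2 + 6.34*h - 1.39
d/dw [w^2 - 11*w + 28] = 2*w - 11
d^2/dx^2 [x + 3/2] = 0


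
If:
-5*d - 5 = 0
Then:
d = -1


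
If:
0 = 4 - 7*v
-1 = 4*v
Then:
No Solution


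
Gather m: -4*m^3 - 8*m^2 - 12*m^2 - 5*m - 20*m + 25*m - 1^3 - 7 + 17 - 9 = -4*m^3 - 20*m^2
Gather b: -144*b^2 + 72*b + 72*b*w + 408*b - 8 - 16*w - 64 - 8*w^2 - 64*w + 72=-144*b^2 + b*(72*w + 480) - 8*w^2 - 80*w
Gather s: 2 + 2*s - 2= 2*s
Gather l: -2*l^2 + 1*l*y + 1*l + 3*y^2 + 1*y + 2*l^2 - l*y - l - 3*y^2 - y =0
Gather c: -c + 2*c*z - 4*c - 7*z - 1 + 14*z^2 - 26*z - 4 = c*(2*z - 5) + 14*z^2 - 33*z - 5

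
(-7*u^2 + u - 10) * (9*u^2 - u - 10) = -63*u^4 + 16*u^3 - 21*u^2 + 100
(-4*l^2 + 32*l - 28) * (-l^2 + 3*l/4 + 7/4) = 4*l^4 - 35*l^3 + 45*l^2 + 35*l - 49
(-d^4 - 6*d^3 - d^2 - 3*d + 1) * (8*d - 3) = -8*d^5 - 45*d^4 + 10*d^3 - 21*d^2 + 17*d - 3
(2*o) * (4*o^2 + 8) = 8*o^3 + 16*o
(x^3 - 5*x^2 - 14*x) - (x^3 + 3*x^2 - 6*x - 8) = -8*x^2 - 8*x + 8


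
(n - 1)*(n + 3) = n^2 + 2*n - 3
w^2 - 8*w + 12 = (w - 6)*(w - 2)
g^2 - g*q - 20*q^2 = (g - 5*q)*(g + 4*q)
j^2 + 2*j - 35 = (j - 5)*(j + 7)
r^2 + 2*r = r*(r + 2)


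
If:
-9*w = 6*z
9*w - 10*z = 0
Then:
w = 0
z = 0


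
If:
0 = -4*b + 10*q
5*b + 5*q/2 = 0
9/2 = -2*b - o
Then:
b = 0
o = -9/2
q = 0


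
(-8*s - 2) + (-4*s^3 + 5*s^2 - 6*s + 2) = -4*s^3 + 5*s^2 - 14*s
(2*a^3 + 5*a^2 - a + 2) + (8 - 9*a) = 2*a^3 + 5*a^2 - 10*a + 10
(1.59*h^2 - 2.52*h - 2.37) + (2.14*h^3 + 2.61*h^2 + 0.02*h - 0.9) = 2.14*h^3 + 4.2*h^2 - 2.5*h - 3.27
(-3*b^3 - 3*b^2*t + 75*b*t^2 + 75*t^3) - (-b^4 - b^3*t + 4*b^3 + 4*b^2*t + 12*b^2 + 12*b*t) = b^4 + b^3*t - 7*b^3 - 7*b^2*t - 12*b^2 + 75*b*t^2 - 12*b*t + 75*t^3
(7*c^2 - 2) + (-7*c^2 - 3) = -5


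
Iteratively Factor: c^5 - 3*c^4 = (c)*(c^4 - 3*c^3) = c^2*(c^3 - 3*c^2) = c^3*(c^2 - 3*c) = c^3*(c - 3)*(c)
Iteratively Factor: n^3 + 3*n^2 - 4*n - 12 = (n - 2)*(n^2 + 5*n + 6) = (n - 2)*(n + 2)*(n + 3)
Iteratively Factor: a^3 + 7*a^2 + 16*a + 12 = (a + 3)*(a^2 + 4*a + 4) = (a + 2)*(a + 3)*(a + 2)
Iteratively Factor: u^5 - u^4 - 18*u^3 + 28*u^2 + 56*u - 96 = (u + 4)*(u^4 - 5*u^3 + 2*u^2 + 20*u - 24) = (u - 2)*(u + 4)*(u^3 - 3*u^2 - 4*u + 12) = (u - 2)*(u + 2)*(u + 4)*(u^2 - 5*u + 6) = (u - 3)*(u - 2)*(u + 2)*(u + 4)*(u - 2)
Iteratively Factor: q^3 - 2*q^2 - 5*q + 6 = (q - 1)*(q^2 - q - 6) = (q - 3)*(q - 1)*(q + 2)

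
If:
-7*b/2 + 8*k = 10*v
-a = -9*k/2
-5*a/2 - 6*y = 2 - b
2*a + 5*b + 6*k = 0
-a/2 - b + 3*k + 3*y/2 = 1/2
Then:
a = 24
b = -16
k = 16/3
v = 148/15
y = -13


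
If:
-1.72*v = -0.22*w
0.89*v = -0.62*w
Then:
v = 0.00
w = 0.00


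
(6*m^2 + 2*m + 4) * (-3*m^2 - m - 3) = -18*m^4 - 12*m^3 - 32*m^2 - 10*m - 12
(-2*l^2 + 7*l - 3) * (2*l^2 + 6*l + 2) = -4*l^4 + 2*l^3 + 32*l^2 - 4*l - 6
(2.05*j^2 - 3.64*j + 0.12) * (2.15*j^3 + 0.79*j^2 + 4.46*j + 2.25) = 4.4075*j^5 - 6.2065*j^4 + 6.5254*j^3 - 11.5271*j^2 - 7.6548*j + 0.27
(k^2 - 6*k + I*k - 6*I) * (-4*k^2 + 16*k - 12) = -4*k^4 + 40*k^3 - 4*I*k^3 - 108*k^2 + 40*I*k^2 + 72*k - 108*I*k + 72*I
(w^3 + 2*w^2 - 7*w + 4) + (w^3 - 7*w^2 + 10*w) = 2*w^3 - 5*w^2 + 3*w + 4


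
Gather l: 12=12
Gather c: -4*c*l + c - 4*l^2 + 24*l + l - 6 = c*(1 - 4*l) - 4*l^2 + 25*l - 6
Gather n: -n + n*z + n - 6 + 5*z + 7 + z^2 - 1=n*z + z^2 + 5*z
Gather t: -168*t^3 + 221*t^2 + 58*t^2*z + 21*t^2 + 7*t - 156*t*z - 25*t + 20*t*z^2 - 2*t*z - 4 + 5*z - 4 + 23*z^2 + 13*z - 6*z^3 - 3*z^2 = -168*t^3 + t^2*(58*z + 242) + t*(20*z^2 - 158*z - 18) - 6*z^3 + 20*z^2 + 18*z - 8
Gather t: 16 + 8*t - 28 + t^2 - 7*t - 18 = t^2 + t - 30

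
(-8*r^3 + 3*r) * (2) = -16*r^3 + 6*r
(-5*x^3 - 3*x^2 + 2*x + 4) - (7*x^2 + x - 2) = -5*x^3 - 10*x^2 + x + 6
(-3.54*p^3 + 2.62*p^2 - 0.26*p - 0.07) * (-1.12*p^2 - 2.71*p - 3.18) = 3.9648*p^5 + 6.659*p^4 + 4.4482*p^3 - 7.5486*p^2 + 1.0165*p + 0.2226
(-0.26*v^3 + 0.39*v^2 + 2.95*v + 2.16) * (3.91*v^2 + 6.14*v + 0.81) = -1.0166*v^5 - 0.0714999999999999*v^4 + 13.7185*v^3 + 26.8745*v^2 + 15.6519*v + 1.7496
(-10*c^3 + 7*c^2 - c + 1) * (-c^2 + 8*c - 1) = 10*c^5 - 87*c^4 + 67*c^3 - 16*c^2 + 9*c - 1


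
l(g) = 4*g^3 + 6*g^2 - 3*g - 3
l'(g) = 12*g^2 + 12*g - 3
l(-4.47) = -226.96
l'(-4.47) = 183.13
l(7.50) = 1999.50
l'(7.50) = 762.00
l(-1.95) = -3.99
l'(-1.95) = 19.23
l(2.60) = 100.06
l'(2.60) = 109.32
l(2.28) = 68.76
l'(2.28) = 86.74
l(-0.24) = -1.99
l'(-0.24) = -5.19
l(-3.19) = -62.22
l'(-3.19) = 80.83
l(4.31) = 415.78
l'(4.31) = 271.63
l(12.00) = 7737.00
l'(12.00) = 1869.00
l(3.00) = 150.00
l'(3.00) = 141.00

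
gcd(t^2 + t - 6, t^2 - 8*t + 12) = t - 2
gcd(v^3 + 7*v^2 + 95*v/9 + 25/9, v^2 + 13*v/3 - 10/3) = v + 5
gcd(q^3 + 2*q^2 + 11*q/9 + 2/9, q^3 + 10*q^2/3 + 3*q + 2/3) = q^2 + 4*q/3 + 1/3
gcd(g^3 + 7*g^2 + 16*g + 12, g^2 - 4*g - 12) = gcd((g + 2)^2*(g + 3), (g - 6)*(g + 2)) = g + 2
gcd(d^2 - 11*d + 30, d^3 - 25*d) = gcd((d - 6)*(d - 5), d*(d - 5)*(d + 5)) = d - 5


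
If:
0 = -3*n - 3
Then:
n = -1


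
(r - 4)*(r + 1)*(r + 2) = r^3 - r^2 - 10*r - 8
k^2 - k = k*(k - 1)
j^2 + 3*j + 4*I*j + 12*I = (j + 3)*(j + 4*I)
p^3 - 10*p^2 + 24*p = p*(p - 6)*(p - 4)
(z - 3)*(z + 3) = z^2 - 9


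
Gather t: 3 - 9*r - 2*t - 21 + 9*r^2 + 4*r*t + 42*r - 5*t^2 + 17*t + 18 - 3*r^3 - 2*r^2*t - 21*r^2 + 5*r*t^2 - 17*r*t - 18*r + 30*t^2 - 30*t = -3*r^3 - 12*r^2 + 15*r + t^2*(5*r + 25) + t*(-2*r^2 - 13*r - 15)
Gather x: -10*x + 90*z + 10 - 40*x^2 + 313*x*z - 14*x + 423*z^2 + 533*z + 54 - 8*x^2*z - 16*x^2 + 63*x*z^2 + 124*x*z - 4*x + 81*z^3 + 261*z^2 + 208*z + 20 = x^2*(-8*z - 56) + x*(63*z^2 + 437*z - 28) + 81*z^3 + 684*z^2 + 831*z + 84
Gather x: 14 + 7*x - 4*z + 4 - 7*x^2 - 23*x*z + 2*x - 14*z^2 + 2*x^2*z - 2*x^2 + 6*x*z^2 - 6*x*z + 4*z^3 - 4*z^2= x^2*(2*z - 9) + x*(6*z^2 - 29*z + 9) + 4*z^3 - 18*z^2 - 4*z + 18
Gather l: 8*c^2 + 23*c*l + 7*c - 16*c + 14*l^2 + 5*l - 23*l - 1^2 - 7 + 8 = 8*c^2 - 9*c + 14*l^2 + l*(23*c - 18)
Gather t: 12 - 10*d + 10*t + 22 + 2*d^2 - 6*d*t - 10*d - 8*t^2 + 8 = 2*d^2 - 20*d - 8*t^2 + t*(10 - 6*d) + 42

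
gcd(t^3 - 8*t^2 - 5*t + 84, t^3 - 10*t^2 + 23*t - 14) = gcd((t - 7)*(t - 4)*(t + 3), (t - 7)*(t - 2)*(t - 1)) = t - 7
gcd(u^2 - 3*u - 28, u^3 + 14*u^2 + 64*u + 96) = u + 4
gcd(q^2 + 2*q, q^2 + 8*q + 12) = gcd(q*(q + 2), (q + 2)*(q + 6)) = q + 2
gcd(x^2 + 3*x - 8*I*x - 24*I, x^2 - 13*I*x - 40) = x - 8*I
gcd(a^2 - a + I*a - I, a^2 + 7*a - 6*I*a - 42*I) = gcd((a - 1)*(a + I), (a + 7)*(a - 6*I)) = 1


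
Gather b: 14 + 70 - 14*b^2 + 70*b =-14*b^2 + 70*b + 84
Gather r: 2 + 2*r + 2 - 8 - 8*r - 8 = -6*r - 12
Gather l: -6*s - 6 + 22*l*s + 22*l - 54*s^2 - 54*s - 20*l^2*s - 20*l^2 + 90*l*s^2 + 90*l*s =l^2*(-20*s - 20) + l*(90*s^2 + 112*s + 22) - 54*s^2 - 60*s - 6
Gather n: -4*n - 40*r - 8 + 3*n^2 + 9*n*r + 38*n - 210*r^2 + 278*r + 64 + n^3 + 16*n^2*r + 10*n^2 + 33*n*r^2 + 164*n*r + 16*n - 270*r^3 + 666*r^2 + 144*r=n^3 + n^2*(16*r + 13) + n*(33*r^2 + 173*r + 50) - 270*r^3 + 456*r^2 + 382*r + 56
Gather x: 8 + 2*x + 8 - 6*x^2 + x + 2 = -6*x^2 + 3*x + 18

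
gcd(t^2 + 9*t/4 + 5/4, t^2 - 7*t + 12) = 1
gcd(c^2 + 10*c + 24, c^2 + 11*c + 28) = c + 4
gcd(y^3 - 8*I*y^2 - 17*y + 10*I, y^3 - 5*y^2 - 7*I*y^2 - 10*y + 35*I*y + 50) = y^2 - 7*I*y - 10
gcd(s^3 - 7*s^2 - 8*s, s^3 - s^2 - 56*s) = s^2 - 8*s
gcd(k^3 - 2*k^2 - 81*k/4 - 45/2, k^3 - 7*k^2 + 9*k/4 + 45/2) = k^2 - 9*k/2 - 9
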